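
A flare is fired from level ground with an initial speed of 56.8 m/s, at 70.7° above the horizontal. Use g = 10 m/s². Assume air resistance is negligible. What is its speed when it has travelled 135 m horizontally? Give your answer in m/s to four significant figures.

vₓ = 56.80 cos 70.7° = 18.77 m/s; v_y0 = 56.80 sin 70.7° = 53.61 m/s.
At x = 135 m, t = x/vₓ = 135/18.77 = 7.191 s.
Vertical velocity there: v_y = v_y0 − g t = 53.61 − 10.0 × 7.191 = −18.30 m/s.
Speed: √(vₓ² + v_y²) = √(18.77² + 18.30²) = 26.22 m/s.

26.22 m/s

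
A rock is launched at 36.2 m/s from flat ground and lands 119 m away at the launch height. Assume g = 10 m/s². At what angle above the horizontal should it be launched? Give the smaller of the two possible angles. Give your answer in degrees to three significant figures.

R = v₀² sin 2θ / g gives sin 2θ = gR/v₀² = 10.0·119/36.2² = 0.9081.
2θ = 65.24° or 180° − 65.24° = 114.8°, so θ = 32.62° or 57.38°.
The smaller angle is 32.62°.

32.6°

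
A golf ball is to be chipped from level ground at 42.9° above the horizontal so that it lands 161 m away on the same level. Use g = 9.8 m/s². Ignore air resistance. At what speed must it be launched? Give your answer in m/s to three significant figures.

39.8 m/s

On level ground R = v₀² sin 2θ / g ⇒ v₀ = √(gR / sin 2θ).
v₀ = √(9.80 × 161 / sin 85.80°) = √(1578 / 0.9973) = √1582.0 = 39.77 m/s.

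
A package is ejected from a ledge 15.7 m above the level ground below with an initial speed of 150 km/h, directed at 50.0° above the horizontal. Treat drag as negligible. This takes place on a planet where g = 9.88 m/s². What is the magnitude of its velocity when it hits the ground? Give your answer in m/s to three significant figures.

45.2 m/s

Convert: 150 km/h = 150/3.6 = 41.67 m/s.
Components: vₓ = 41.67 cos 50.0° = 26.78 m/s, v_y0 = 41.67 sin 50.0° = 31.92 m/s.
The projectile lands when y = 15.7 + (31.92) t − ½·9.88·t² = 0. Positive root: t = (31.92 + √(31.92² + 2·9.88·15.7)) / 9.88 = (31.92 + 36.46) / 9.88 = 6.920 s.
Vertical velocity at impact: v_y = v_y0 − g t = 31.92 − 9.88 × 6.920 = −36.46 m/s.
Speed: |v| = √(vₓ² + v_y²) = √(26.78² + 36.46²) = 45.24 m/s.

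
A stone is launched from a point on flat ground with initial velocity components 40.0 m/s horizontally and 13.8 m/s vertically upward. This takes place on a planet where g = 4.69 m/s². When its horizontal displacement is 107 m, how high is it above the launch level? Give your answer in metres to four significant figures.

20.14 m

At x = 107 m, t = x/vₓ = 107/40.00 = 2.675 s.
Height: y = v_y0 t − ½ g t² = 13.80 × 2.675 − 2.345 × 2.675² = 36.92 − 16.78 = 20.14 m.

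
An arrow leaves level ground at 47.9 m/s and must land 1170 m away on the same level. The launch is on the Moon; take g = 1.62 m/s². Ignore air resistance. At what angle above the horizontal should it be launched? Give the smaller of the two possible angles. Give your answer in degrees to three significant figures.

27.8°

R = v₀² sin 2θ / g gives sin 2θ = gR/v₀² = 1.62·1170/47.9² = 0.8261.
2θ = 55.70° or 180° − 55.70° = 124.3°, so θ = 27.85° or 62.15°.
The smaller angle is 27.85°.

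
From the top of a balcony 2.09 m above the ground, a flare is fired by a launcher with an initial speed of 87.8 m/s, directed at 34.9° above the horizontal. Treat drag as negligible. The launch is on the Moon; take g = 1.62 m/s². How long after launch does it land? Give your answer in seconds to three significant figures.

vₓ = 87.80 cos 34.9° = 72.01 m/s; v_y0 = 87.80 sin 34.9° = 50.23 m/s.
Vertical motion (up positive, ground at y = 0): 0.8100 t² − (50.23) t − 2.09 = 0, so t = (50.23 + √(50.23² + 2·1.62·2.09)) / 1.62 = (50.23 + 50.30) / 1.62 = 62.06 s.

62.1 s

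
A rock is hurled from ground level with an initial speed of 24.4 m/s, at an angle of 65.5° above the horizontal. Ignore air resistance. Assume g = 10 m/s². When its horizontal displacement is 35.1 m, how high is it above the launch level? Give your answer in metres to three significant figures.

16.9 m

Components: vₓ = 24.40 cos 65.5° = 10.12 m/s, v_y0 = 24.40 sin 65.5° = 22.20 m/s.
x = vₓ t ⇒ t = 35.1/10.12 = 3.469 s.
Height: y = v_y0 t − ½ g t² = 22.20 × 3.469 − 5.000 × 3.469² = 77.02 − 60.17 = 16.85 m.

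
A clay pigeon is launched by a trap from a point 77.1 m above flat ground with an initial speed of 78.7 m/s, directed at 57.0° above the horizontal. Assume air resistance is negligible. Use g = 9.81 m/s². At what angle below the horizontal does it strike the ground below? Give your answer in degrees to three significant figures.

60.8°

Components: vₓ = 78.70 cos 57.0° = 42.86 m/s, v_y0 = 78.70 sin 57.0° = 66.00 m/s.
With up positive and y = 0 at the ground: y(t) = 77.1 + (66.00) t − 4.905 t². Setting y = 0 and taking the positive root: t = [66.00 + √(66.00² + 2·9.81·77.1)] / 9.81 = (66.00 + 76.61) / 9.81 = 14.54 s.
At impact: v_y = v_y0 − g t = −76.61 m/s; vₓ = 42.86 m/s.
Angle below horizontal: arctan(|v_y|/vₓ) = arctan(76.61/42.86) = 60.77°.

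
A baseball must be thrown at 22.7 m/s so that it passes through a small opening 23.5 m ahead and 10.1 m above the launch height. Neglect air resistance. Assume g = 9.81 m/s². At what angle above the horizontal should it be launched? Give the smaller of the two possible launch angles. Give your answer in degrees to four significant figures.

Trajectory: y = x tanθ − g x² (1 + tan²θ)/(2v₀²). With x = 23.5, y = 10.1, v₀ = 22.7, g = 9.81:
5.257 tan²θ − 23.5 tanθ + (15.36) = 0.
tanθ = [23.5 ± √(23.5² − 4 × 5.257 × (15.36))] / (2 × 5.257) = (23.5 ± 15.14) / 10.51, giving tanθ = 0.7948 or 3.676.
θ = 38.48° or 74.78°; the smaller is 38.48°.

38.48°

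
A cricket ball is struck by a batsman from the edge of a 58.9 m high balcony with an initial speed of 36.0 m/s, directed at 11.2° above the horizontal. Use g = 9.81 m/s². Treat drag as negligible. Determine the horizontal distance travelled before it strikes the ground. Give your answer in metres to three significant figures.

150 m

Components: vₓ = 36.00 cos 11.2° = 35.31 m/s, v_y0 = 36.00 sin 11.2° = 6.992 m/s.
Vertical motion (up positive, ground at y = 0): 4.905 t² − (6.992) t − 58.9 = 0, so t = (6.992 + √(6.992² + 2·9.81·58.9)) / 9.81 = (6.992 + 34.71) / 9.81 = 4.251 s.
Horizontal distance: R = vₓ t = 35.31 × 4.251 = 150.1 m.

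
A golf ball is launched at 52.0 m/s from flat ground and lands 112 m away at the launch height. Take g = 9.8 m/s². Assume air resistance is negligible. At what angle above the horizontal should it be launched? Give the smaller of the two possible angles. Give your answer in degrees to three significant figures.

12.0°

From R = (v₀²/g) sin 2θ: sin 2θ = 9.80 × 112 / 2704.0 = 0.4059.
2θ = 23.95° or 180° − 23.95° = 156.1°, so θ = 11.97° or 78.03°.
The smaller angle is 11.97°.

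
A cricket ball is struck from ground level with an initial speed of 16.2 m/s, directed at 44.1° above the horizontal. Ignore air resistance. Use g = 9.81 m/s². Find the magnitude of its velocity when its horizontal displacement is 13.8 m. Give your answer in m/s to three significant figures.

11.6 m/s

Horizontal component vₓ = 16.20 cos 44.1° = 11.63 m/s; vertical v_y0 = 16.20 sin 44.1° = 11.27 m/s.
At x = 13.8 m, t = x/vₓ = 13.8/11.63 = 1.186 s.
Vertical velocity there: v_y = v_y0 − g t = 11.27 − 9.81 × 1.186 = −0.3630 m/s.
Speed: √(vₓ² + v_y²) = √(11.63² + 0.3630²) = 11.64 m/s.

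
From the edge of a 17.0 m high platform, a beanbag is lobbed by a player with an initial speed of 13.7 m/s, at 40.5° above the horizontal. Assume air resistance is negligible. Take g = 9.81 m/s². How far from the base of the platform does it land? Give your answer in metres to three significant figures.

Horizontal component vₓ = 13.70 cos 40.5° = 10.42 m/s; vertical v_y0 = 13.70 sin 40.5° = 8.897 m/s.
Vertical motion (up positive, ground at y = 0): 4.905 t² − (8.897) t − 17.0 = 0, so t = (8.897 + √(8.897² + 2·9.81·17.0)) / 9.81 = (8.897 + 20.32) / 9.81 = 2.978 s.
Horizontal distance: R = vₓ t = 10.42 × 2.978 = 31.02 m.

31.0 m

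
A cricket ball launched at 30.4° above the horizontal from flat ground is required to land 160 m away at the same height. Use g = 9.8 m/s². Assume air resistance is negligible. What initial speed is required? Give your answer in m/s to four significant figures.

From R = (v₀² / g) sin 2θ: v₀ = √(gR / sin 2θ).
v₀ = √(9.80 × 160 / sin 60.80°) = √(1568 / 0.8729) = √1796.3 = 42.38 m/s.

42.38 m/s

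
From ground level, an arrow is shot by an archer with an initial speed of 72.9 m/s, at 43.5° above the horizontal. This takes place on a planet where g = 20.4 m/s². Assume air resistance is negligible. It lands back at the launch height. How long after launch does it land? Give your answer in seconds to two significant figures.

vₓ = 72.90 cos 43.5° = 52.88 m/s; v_y0 = 72.90 sin 43.5° = 50.18 m/s.
Landing at launch height ⇒ T = 2 v_y0 / g = 2 × 50.18 / 20.4 = 4.920 s.

4.9 s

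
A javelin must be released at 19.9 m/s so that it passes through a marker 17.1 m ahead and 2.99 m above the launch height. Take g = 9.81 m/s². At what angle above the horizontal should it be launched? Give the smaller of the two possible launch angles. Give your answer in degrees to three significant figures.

Trajectory: y = x tanθ − g x² (1 + tan²θ)/(2v₀²). With x = 17.1, y = 2.99, v₀ = 19.9, g = 9.81:
3.622 tan²θ − 17.1 tanθ + (6.612) = 0.
tanθ = [17.1 ± √(17.1² − 4 × 3.622 × (6.612))] / (2 × 3.622) = (17.1 ± 14.02) / 7.244, giving tanθ = 0.4249 or 4.297.
θ = 23.02° or 76.90°; the smaller is 23.02°.

23.0°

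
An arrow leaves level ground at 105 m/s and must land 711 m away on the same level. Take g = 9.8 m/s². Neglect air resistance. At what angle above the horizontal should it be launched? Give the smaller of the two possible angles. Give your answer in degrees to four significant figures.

19.60°

R = v₀² sin 2θ / g gives sin 2θ = gR/v₀² = 9.80·711/105² = 0.6320.
2θ = 39.20° or 180° − 39.20° = 140.8°, so θ = 19.60° or 70.40°.
The smaller angle is 19.60°.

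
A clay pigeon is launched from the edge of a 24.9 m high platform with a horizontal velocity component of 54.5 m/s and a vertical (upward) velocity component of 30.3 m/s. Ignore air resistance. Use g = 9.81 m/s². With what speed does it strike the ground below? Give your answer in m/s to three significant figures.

With up positive and y = 0 at the ground: y(t) = 24.9 + (30.30) t − 4.905 t². Setting y = 0 and taking the positive root: t = [30.30 + √(30.30² + 2·9.81·24.9)] / 9.81 = (30.30 + 37.51) / 9.81 = 6.912 s.
Vertical velocity at impact: v_y = v_y0 − g t = 30.30 − 9.81 × 6.912 = −37.51 m/s.
Speed: |v| = √(vₓ² + v_y²) = √(54.50² + 37.51²) = 66.16 m/s.

66.2 m/s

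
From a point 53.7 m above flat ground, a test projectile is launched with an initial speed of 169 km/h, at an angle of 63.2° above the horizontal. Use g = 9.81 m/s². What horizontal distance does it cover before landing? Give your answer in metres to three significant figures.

205 m

Convert: 169 km/h = 169/3.6 = 46.94 m/s.
Resolve: vₓ = 46.94 cos 63.2° = 21.17 m/s and v_y0 = 46.94 sin 63.2° = 41.90 m/s.
With up positive and y = 0 at the ground: y(t) = 53.7 + (41.90) t − 4.905 t². Setting y = 0 and taking the positive root: t = [41.90 + √(41.90² + 2·9.81·53.7)] / 9.81 = (41.90 + 53.00) / 9.81 = 9.674 s.
Horizontal distance: R = vₓ t = 21.17 × 9.674 = 204.8 m.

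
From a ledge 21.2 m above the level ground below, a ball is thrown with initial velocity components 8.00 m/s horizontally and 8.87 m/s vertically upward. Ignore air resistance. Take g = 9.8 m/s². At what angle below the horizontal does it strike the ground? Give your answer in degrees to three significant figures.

Vertical motion (up positive, ground at y = 0): 4.900 t² − (8.870) t − 21.2 = 0, so t = (8.870 + √(8.870² + 2·9.80·21.2)) / 9.80 = (8.870 + 22.23) / 9.80 = 3.174 s.
At impact: v_y = v_y0 − g t = −22.23 m/s; vₓ = 8.000 m/s.
Angle below horizontal: arctan(|v_y|/vₓ) = arctan(22.23/8.000) = 70.21°.

70.2°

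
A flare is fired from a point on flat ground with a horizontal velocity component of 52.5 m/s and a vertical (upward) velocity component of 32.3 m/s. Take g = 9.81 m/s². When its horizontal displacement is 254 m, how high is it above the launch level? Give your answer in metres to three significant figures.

41.5 m

Time to reach x = 254 m: t = x/vₓ = 254/52.50 = 4.838 s.
Height: y = v_y0 t − ½ g t² = 32.30 × 4.838 − 4.905 × 4.838² = 156.3 − 114.8 = 41.46 m.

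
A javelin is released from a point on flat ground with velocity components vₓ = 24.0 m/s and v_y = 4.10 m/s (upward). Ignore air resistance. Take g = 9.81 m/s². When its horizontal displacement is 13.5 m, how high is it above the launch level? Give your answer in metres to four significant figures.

0.7543 m

x = vₓ t ⇒ t = 13.5/24.00 = 0.5625 s.
Height: y = v_y0 t − ½ g t² = 4.100 × 0.5625 − 4.905 × 0.5625² = 2.306 − 1.552 = 0.7543 m.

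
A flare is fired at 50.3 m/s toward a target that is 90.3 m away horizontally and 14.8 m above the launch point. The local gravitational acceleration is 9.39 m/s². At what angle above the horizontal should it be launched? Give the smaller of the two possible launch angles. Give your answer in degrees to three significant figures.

Trajectory: y = x tanθ − g x² (1 + tan²θ)/(2v₀²). With x = 90.3, y = 14.8, v₀ = 50.3, g = 9.39:
15.13 tan²θ − 90.3 tanθ + (29.93) = 0.
tanθ = [90.3 ± √(90.3² − 4 × 15.13 × (29.93))] / (2 × 15.13) = (90.3 ± 79.64) / 30.26, giving tanθ = 0.3523 or 5.616.
θ = 19.41° or 79.90°; the smaller is 19.41°.

19.4°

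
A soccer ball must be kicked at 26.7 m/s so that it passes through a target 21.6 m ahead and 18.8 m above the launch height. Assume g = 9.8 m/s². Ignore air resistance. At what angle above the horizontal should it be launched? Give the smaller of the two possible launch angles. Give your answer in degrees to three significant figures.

Trajectory: y = x tanθ − g x² (1 + tan²θ)/(2v₀²). With x = 21.6, y = 18.8, v₀ = 26.7, g = 9.80:
3.207 tan²θ − 21.6 tanθ + (22.01) = 0.
tanθ = [21.6 ± √(21.6² − 4 × 3.207 × (22.01))] / (2 × 3.207) = (21.6 ± 13.57) / 6.414, giving tanθ = 1.251 or 5.484.
θ = 51.37° or 79.67°; the smaller is 51.37°.

51.4°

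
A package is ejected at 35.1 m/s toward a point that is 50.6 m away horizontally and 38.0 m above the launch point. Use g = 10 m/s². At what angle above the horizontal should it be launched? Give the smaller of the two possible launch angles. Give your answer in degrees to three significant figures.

Trajectory: y = x tanθ − g x² (1 + tan²θ)/(2v₀²). With x = 50.6, y = 38.0, v₀ = 35.1, g = 10.0:
10.39 tan²θ − 50.6 tanθ + (48.39) = 0.
tanθ = [50.6 ± √(50.6² − 4 × 10.39 × (48.39))] / (2 × 10.39) = (50.6 ± 23.43) / 20.78, giving tanθ = 1.307 or 3.562.
θ = 52.59° or 74.32°; the smaller is 52.59°.

52.6°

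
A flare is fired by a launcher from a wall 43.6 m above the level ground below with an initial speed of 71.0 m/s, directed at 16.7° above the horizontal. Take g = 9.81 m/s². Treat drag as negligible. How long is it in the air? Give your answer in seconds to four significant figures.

5.715 s

Horizontal component vₓ = 71.00 cos 16.7° = 68.01 m/s; vertical v_y0 = 71.00 sin 16.7° = 20.40 m/s.
Vertical motion (up positive, ground at y = 0): 4.905 t² − (20.40) t − 43.6 = 0, so t = (20.40 + √(20.40² + 2·9.81·43.6)) / 9.81 = (20.40 + 35.66) / 9.81 = 5.715 s.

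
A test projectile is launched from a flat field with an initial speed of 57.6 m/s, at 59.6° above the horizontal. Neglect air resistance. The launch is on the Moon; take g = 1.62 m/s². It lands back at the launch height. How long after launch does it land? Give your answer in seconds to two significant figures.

Resolve: vₓ = 57.60 cos 59.6° = 29.15 m/s and v_y0 = 57.60 sin 59.6° = 49.68 m/s.
Landing at launch height ⇒ T = 2 v_y0 / g = 2 × 49.68 / 1.62 = 61.33 s.

61 s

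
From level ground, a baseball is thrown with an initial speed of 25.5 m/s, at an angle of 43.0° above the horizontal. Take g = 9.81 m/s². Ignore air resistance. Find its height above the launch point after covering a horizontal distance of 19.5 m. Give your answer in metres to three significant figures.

Horizontal component vₓ = 25.50 cos 43.0° = 18.65 m/s; vertical v_y0 = 25.50 sin 43.0° = 17.39 m/s.
At x = 19.5 m, t = x/vₓ = 19.5/18.65 = 1.046 s.
Height: y = v_y0 t − ½ g t² = 17.39 × 1.046 − 4.905 × 1.046² = 18.18 − 5.363 = 12.82 m.

12.8 m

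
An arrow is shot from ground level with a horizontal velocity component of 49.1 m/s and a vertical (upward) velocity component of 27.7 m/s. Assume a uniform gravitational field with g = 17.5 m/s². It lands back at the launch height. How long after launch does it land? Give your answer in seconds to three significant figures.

3.17 s

Landing at launch height ⇒ T = 2 v_y0 / g = 2 × 27.70 / 17.5 = 3.166 s.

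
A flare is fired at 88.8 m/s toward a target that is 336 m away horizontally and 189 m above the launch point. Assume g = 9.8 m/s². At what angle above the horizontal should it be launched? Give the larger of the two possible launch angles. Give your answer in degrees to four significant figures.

Trajectory: y = x tanθ − g x² (1 + tan²θ)/(2v₀²). With x = 336, y = 189, v₀ = 88.8, g = 9.80:
70.15 tan²θ − 336 tanθ + (259.2) = 0.
tanθ = [336 ± √(336² − 4 × 70.15 × (259.2))] / (2 × 70.15) = (336 ± 200.4) / 140.3, giving tanθ = 0.9662 or 3.823.
θ = 44.02° or 75.34°; the larger is 75.34°.

75.34°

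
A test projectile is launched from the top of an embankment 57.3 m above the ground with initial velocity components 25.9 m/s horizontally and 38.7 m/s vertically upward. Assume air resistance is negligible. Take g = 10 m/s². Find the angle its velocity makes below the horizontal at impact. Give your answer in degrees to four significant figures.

63.26°

The projectile lands when y = 57.3 + (38.70) t − ½·10.0·t² = 0. Positive root: t = (38.70 + √(38.70² + 2·10.0·57.3)) / 10.0 = (38.70 + 51.42) / 10.0 = 9.012 s.
At impact: v_y = v_y0 − g t = −51.42 m/s; vₓ = 25.90 m/s.
Angle below horizontal: arctan(|v_y|/vₓ) = arctan(51.42/25.90) = 63.26°.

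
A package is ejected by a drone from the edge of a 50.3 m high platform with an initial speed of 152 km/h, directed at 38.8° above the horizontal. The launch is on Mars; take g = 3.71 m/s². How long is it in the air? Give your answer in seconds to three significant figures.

Convert: 152 km/h = 152/3.6 = 42.22 m/s.
Components: vₓ = 42.22 cos 38.8° = 32.91 m/s, v_y0 = 42.22 sin 38.8° = 26.46 m/s.
Vertical motion (up positive, ground at y = 0): 1.855 t² − (26.46) t − 50.3 = 0, so t = (26.46 + √(26.46² + 2·3.71·50.3)) / 3.71 = (26.46 + 32.76) / 3.71 = 15.96 s.

16.0 s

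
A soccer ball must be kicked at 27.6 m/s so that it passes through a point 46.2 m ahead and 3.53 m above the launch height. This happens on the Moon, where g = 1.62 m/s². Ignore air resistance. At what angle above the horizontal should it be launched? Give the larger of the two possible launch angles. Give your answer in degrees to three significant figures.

87.2°

Trajectory: y = x tanθ − g x² (1 + tan²θ)/(2v₀²). With x = 46.2, y = 3.53, v₀ = 27.6, g = 1.62:
2.270 tan²θ − 46.2 tanθ + (5.800) = 0.
tanθ = [46.2 ± √(46.2² − 4 × 2.270 × (5.800))] / (2 × 2.270) = (46.2 ± 45.63) / 4.539, giving tanθ = 0.1263 or 20.23.
θ = 7.199° or 87.17°; the larger is 87.17°.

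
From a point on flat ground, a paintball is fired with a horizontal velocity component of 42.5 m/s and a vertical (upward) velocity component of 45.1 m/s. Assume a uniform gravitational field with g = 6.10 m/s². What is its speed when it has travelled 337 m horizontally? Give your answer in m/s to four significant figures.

42.63 m/s

At x = 337 m, t = x/vₓ = 337/42.50 = 7.929 s.
Vertical velocity there: v_y = v_y0 − g t = 45.10 − 6.10 × 7.929 = −3.269 m/s.
Speed: √(vₓ² + v_y²) = √(42.50² + 3.269²) = 42.63 m/s.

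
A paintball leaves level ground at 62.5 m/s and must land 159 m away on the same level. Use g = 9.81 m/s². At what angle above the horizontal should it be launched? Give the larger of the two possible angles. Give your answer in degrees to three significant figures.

From R = (v₀²/g) sin 2θ: sin 2θ = 9.81 × 159 / 3906.2 = 0.3993.
2θ = 23.53° or 180° − 23.53° = 156.5°, so θ = 11.77° or 78.23°.
The larger angle is 78.23°.

78.2°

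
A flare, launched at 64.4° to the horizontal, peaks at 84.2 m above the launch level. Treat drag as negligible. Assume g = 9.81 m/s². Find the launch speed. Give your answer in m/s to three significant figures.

At the peak v_y = 0, so v_y0 = √(2gH) = √(2 × 9.81 × 84.2) = 40.64 m/s.
v_y0 = v₀ sin θ ⇒ v₀ = 40.64 / sin 64.4° = 45.07 m/s.

45.1 m/s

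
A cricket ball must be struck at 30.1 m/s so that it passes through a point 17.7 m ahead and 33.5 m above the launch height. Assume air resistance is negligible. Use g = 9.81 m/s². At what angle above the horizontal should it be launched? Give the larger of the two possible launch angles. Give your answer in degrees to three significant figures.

Trajectory: y = x tanθ − g x² (1 + tan²θ)/(2v₀²). With x = 17.7, y = 33.5, v₀ = 30.1, g = 9.81:
1.696 tan²θ − 17.7 tanθ + (35.20) = 0.
tanθ = [17.7 ± √(17.7² − 4 × 1.696 × (35.20))] / (2 × 1.696) = (17.7 ± 8.632) / 3.392, giving tanθ = 2.673 or 7.762.
θ = 69.49° or 82.66°; the larger is 82.66°.

82.7°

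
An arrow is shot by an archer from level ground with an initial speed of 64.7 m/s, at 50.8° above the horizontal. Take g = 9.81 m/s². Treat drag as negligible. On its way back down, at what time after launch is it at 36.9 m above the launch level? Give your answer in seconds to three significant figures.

Components: vₓ = 64.70 cos 50.8° = 40.89 m/s, v_y0 = 64.70 sin 50.8° = 50.14 m/s.
Height y(t) = 50.14 t − 4.905 t² = 36.9 gives 4.905 t² − 50.14 t + 36.9 = 0.
t = [50.14 ± √(50.14² − 2·9.81·36.9)] / 9.81 = (50.14 ± 42.31) / 9.81, so t = 0.7983 s or t = 9.424 s.
The descending-branch root is 9.424 s.

9.42 s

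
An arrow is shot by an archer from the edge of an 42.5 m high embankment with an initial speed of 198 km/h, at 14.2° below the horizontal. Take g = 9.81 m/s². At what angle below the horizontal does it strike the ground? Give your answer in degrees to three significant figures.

Convert: 198 km/h = 198/3.6 = 55.00 m/s.
vₓ = 55.00 cos 14.2° = 53.32 m/s; v_y0 = −13.49 m/s (downward).
With up positive and y = 0 at the ground: y(t) = 42.5 + (−13.49) t − 4.905 t². Setting y = 0 and taking the positive root: t = [−13.49 + √(13.49² + 2·9.81·42.5)] / 9.81 = (−13.49 + 31.87) / 9.81 = 1.874 s.
At impact: v_y = v_y0 − g t = −31.87 m/s; vₓ = 53.32 m/s.
Angle below horizontal: arctan(|v_y|/vₓ) = arctan(31.87/53.32) = 30.87°.

30.9°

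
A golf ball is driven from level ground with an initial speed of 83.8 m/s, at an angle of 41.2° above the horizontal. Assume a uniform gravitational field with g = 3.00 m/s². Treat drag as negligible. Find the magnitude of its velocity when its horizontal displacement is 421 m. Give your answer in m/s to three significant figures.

72.2 m/s

Components: vₓ = 83.80 cos 41.2° = 63.05 m/s, v_y0 = 83.80 sin 41.2° = 55.20 m/s.
At x = 421 m, t = x/vₓ = 421/63.05 = 6.677 s.
Vertical velocity there: v_y = v_y0 − g t = 55.20 − 3.00 × 6.677 = 35.17 m/s.
Speed: √(vₓ² + v_y²) = √(63.05² + 35.17²) = 72.20 m/s.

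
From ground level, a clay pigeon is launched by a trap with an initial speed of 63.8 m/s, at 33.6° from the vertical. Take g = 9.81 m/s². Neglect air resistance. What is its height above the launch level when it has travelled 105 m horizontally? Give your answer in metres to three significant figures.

115 m

Components: vₓ = 63.80 sin 33.6° = 35.31 m/s, v_y0 = 63.80 cos 33.6° = 53.14 m/s.
At x = 105 m, t = x/vₓ = 105/35.31 = 2.974 s.
Height: y = v_y0 t − ½ g t² = 53.14 × 2.974 − 4.905 × 2.974² = 158.0 − 43.38 = 114.7 m.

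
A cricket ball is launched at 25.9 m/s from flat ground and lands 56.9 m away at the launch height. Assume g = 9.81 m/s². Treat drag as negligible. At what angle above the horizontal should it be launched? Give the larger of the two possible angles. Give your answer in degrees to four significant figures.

Level-ground range R = v₀² sin(2θ)/g ⇒ sin(2θ) = gR/v₀² = 9.81 × 56.9 / 25.9² = 0.8321.
2θ = 56.32° or 180° − 56.32° = 123.7°, so θ = 28.16° or 61.84°.
The larger angle is 61.84°.

61.84°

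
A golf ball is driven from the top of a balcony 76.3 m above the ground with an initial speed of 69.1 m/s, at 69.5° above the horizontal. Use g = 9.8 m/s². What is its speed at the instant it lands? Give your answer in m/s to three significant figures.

79.2 m/s

Resolve: vₓ = 69.10 cos 69.5° = 24.20 m/s and v_y0 = 69.10 sin 69.5° = 64.72 m/s.
The projectile lands when y = 76.3 + (64.72) t − ½·9.80·t² = 0. Positive root: t = (64.72 + √(64.72² + 2·9.80·76.3)) / 9.80 = (64.72 + 75.40) / 9.80 = 14.30 s.
Vertical velocity at impact: v_y = v_y0 − g t = 64.72 − 9.80 × 14.30 = −75.40 m/s.
Speed: |v| = √(vₓ² + v_y²) = √(24.20² + 75.40²) = 79.19 m/s.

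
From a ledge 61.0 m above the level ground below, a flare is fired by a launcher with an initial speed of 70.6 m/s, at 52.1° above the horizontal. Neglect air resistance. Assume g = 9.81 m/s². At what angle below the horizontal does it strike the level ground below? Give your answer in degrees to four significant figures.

vₓ = 70.60 cos 52.1° = 43.37 m/s; v_y0 = 70.60 sin 52.1° = 55.71 m/s.
The projectile lands when y = 61.0 + (55.71) t − ½·9.81·t² = 0. Positive root: t = (55.71 + √(55.71² + 2·9.81·61.0)) / 9.81 = (55.71 + 65.58) / 9.81 = 12.36 s.
At impact: v_y = v_y0 − g t = −65.58 m/s; vₓ = 43.37 m/s.
Angle below horizontal: arctan(|v_y|/vₓ) = arctan(65.58/43.37) = 56.52°.

56.52°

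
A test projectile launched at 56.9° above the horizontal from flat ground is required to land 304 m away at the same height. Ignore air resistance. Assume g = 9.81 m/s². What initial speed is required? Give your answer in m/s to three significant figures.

57.1 m/s

From R = (v₀² / g) sin 2θ: v₀ = √(gR / sin 2θ).
v₀ = √(9.81 × 304 / sin 113.8°) = √(2982 / 0.9150) = √3259.4 = 57.09 m/s.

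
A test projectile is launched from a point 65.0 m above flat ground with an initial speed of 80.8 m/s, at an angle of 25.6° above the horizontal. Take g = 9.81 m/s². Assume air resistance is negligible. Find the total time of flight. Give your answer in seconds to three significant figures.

vₓ = 80.80 cos 25.6° = 72.87 m/s; v_y0 = 80.80 sin 25.6° = 34.91 m/s.
Vertical motion (up positive, ground at y = 0): 4.905 t² − (34.91) t − 65.0 = 0, so t = (34.91 + √(34.91² + 2·9.81·65.0)) / 9.81 = (34.91 + 49.94) / 9.81 = 8.650 s.

8.65 s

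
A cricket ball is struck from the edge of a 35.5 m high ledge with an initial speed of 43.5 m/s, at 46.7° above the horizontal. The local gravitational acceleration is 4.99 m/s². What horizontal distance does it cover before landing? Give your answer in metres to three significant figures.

Components: vₓ = 43.50 cos 46.7° = 29.83 m/s, v_y0 = 43.50 sin 46.7° = 31.66 m/s.
Vertical motion (up positive, ground at y = 0): 2.495 t² − (31.66) t − 35.5 = 0, so t = (31.66 + √(31.66² + 2·4.99·35.5)) / 4.99 = (31.66 + 36.83) / 4.99 = 13.73 s.
Horizontal distance: R = vₓ t = 29.83 × 13.73 = 409.5 m.

409 m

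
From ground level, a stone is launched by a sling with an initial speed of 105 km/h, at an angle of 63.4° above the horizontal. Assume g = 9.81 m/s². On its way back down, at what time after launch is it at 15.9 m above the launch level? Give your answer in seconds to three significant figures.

4.61 s

Convert: 105 km/h = 105/3.6 = 29.17 m/s.
Components: vₓ = 29.17 cos 63.4° = 13.06 m/s, v_y0 = 29.17 sin 63.4° = 26.08 m/s.
Height y(t) = 26.08 t − 4.905 t² = 15.9 gives 4.905 t² − 26.08 t + 15.9 = 0.
Quadratic formula: t = (26.08 ± √368.18) / 9.81 = (26.08 ± 19.19) / 9.81 → t = 0.7025 s or 4.614 s.
The descending-branch root is 4.614 s.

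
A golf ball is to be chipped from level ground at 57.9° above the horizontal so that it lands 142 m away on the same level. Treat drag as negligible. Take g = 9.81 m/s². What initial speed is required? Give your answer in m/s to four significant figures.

39.34 m/s

On level ground R = v₀² sin 2θ / g ⇒ v₀ = √(gR / sin 2θ).
v₀ = √(9.81 × 142 / sin 115.8°) = √(1393 / 0.9003) = √1547.3 = 39.34 m/s.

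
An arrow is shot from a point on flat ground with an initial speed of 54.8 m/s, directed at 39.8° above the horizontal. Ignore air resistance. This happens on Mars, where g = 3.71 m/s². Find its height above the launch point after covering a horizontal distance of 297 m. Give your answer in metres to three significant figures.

Components: vₓ = 54.80 cos 39.8° = 42.10 m/s, v_y0 = 54.80 sin 39.8° = 35.08 m/s.
At x = 297 m, t = x/vₓ = 297/42.10 = 7.054 s.
Height: y = v_y0 t − ½ g t² = 35.08 × 7.054 − 1.855 × 7.054² = 247.5 − 92.31 = 155.1 m.

155 m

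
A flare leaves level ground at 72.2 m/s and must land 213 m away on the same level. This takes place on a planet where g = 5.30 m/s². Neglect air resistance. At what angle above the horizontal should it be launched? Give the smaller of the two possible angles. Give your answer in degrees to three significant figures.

6.25°

R = v₀² sin 2θ / g gives sin 2θ = gR/v₀² = 5.30·213/72.2² = 0.2166.
2θ = 12.51° or 180° − 12.51° = 167.5°, so θ = 6.254° or 83.75°.
The smaller angle is 6.254°.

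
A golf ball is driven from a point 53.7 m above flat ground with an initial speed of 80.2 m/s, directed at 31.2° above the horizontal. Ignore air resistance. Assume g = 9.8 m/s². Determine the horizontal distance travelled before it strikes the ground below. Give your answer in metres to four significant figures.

659.8 m

Components: vₓ = 80.20 cos 31.2° = 68.60 m/s, v_y0 = 80.20 sin 31.2° = 41.55 m/s.
The projectile lands when y = 53.7 + (41.55) t − ½·9.80·t² = 0. Positive root: t = (41.55 + √(41.55² + 2·9.80·53.7)) / 9.80 = (41.55 + 52.71) / 9.80 = 9.618 s.
Horizontal distance: R = vₓ t = 68.60 × 9.618 = 659.8 m.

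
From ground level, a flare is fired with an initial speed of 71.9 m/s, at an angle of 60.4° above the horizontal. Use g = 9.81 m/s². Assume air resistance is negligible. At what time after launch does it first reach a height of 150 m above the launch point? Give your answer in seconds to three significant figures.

vₓ = 71.90 cos 60.4° = 35.51 m/s; v_y0 = 71.90 sin 60.4° = 62.52 m/s.
Set y = v_y0 t − ½ g t² = 150: 4.905 t² − 62.52 t + 150 = 0.
Quadratic formula: t = (62.52 ± √965.34) / 9.81 = (62.52 ± 31.07) / 9.81 → t = 3.206 s or 9.540 s.
The first (ascending) time is 3.206 s.

3.21 s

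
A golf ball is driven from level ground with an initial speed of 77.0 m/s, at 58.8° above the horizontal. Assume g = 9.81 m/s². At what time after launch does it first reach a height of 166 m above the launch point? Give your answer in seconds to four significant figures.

3.362 s

vₓ = 77.00 cos 58.8° = 39.89 m/s; v_y0 = 77.00 sin 58.8° = 65.86 m/s.
Set y = v_y0 t − ½ g t² = 166: 4.905 t² − 65.86 t + 166 = 0.
t = [65.86 ± √(65.86² − 2·9.81·166)] / 9.81 = (65.86 ± 32.88) / 9.81, so t = 3.362 s or t = 10.07 s.
The first (ascending) time is 3.362 s.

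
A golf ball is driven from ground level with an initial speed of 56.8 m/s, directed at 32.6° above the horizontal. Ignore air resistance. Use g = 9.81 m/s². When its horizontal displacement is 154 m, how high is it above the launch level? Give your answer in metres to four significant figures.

Horizontal component vₓ = 56.80 cos 32.6° = 47.85 m/s; vertical v_y0 = 56.80 sin 32.6° = 30.60 m/s.
At x = 154 m, t = x/vₓ = 154/47.85 = 3.218 s.
Height: y = v_y0 t − ½ g t² = 30.60 × 3.218 − 4.905 × 3.218² = 98.49 − 50.80 = 47.68 m.

47.68 m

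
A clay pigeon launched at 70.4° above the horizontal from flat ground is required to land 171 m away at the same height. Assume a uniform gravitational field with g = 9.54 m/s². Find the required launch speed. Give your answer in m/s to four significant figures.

50.80 m/s

Level-ground range: R = v₀² sin(2θ)/g, so v₀ = √(gR / sin 2θ).
v₀ = √(9.54 × 171 / sin 140.8°) = √(1631 / 0.6320) = √2581.1 = 50.80 m/s.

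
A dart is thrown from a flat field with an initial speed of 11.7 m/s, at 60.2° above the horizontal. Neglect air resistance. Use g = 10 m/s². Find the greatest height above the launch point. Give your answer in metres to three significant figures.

5.15 m

Resolve: vₓ = 11.70 cos 60.2° = 5.815 m/s and v_y0 = 11.70 sin 60.2° = 10.15 m/s.
Maximum height: H = v_y0² / (2g) = 10.15² / (2 × 10.0) = 5.154 m.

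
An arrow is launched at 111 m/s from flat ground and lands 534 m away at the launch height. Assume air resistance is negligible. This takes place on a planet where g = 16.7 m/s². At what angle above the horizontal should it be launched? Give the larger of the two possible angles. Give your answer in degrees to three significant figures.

R = v₀² sin 2θ / g gives sin 2θ = gR/v₀² = 16.7·534/111² = 0.7238.
2θ = 46.37° or 180° − 46.37° = 133.6°, so θ = 23.18° or 66.82°.
The larger angle is 66.82°.

66.8°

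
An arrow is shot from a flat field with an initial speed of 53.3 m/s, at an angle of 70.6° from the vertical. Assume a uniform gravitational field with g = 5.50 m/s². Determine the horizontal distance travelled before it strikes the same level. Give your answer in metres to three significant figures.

324 m

vₓ = 53.30 sin 70.6° = 50.27 m/s; v_y0 = 53.30 cos 70.6° = 17.70 m/s.
Flight time T = 2 v_y0 / g = 6.438 s.
Range: R = vₓ T = 50.27 × 6.438 = 323.7 m.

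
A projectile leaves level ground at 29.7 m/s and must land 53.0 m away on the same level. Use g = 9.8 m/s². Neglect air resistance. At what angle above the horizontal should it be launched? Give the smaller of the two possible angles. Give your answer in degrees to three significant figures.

Level-ground range R = v₀² sin(2θ)/g ⇒ sin(2θ) = gR/v₀² = 9.80 × 53.0 / 29.7² = 0.5888.
2θ = 36.07° or 180° − 36.07° = 143.9°, so θ = 18.04° or 71.96°.
The smaller angle is 18.04°.

18.0°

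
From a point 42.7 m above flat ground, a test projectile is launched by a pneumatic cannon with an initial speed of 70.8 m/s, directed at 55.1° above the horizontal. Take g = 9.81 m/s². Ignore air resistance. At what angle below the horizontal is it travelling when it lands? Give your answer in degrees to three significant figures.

Resolve: vₓ = 70.80 cos 55.1° = 40.51 m/s and v_y0 = 70.80 sin 55.1° = 58.07 m/s.
Vertical motion (up positive, ground at y = 0): 4.905 t² − (58.07) t − 42.7 = 0, so t = (58.07 + √(58.07² + 2·9.81·42.7)) / 9.81 = (58.07 + 64.88) / 9.81 = 12.53 s.
At impact: v_y = v_y0 − g t = −64.88 m/s; vₓ = 40.51 m/s.
Angle below horizontal: arctan(|v_y|/vₓ) = arctan(64.88/40.51) = 58.02°.

58.0°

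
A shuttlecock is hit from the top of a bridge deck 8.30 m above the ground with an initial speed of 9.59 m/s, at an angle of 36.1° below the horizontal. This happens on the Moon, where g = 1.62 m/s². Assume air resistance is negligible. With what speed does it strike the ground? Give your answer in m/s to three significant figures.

vₓ = 9.590 cos 36.1° = 7.749 m/s; v_y0 = −5.650 m/s (downward).
Vertical motion (up positive, ground at y = 0): 0.8100 t² − (−5.650) t − 8.30 = 0, so t = (−5.650 + √(5.650² + 2·1.62·8.30)) / 1.62 = (−5.650 + 7.669) / 1.62 = 1.246 s.
Vertical velocity at impact: v_y = v_y0 − g t = −5.650 − 1.62 × 1.246 = −7.669 m/s.
Speed: |v| = √(vₓ² + v_y²) = √(7.749² + 7.669²) = 10.90 m/s.

10.9 m/s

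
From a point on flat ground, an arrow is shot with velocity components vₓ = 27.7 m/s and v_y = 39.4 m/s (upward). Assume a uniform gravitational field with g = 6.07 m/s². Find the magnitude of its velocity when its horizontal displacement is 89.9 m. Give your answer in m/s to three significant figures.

x = vₓ t ⇒ t = 89.9/27.70 = 3.245 s.
Vertical velocity there: v_y = v_y0 − g t = 39.40 − 6.07 × 3.245 = 19.70 m/s.
Speed: √(vₓ² + v_y²) = √(27.70² + 19.70²) = 33.99 m/s.

34.0 m/s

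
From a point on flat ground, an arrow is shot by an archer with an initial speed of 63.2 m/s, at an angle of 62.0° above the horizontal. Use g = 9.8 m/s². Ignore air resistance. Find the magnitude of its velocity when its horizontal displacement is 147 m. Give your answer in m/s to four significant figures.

Horizontal component vₓ = 63.20 cos 62.0° = 29.67 m/s; vertical v_y0 = 63.20 sin 62.0° = 55.80 m/s.
x = vₓ t ⇒ t = 147/29.67 = 4.954 s.
Vertical velocity there: v_y = v_y0 − g t = 55.80 − 9.80 × 4.954 = 7.249 m/s.
Speed: √(vₓ² + v_y²) = √(29.67² + 7.249²) = 30.54 m/s.

30.54 m/s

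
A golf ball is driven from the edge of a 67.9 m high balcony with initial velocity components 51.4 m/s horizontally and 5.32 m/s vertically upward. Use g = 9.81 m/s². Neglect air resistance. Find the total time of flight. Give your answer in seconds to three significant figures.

4.30 s

Vertical motion (up positive, ground at y = 0): 4.905 t² − (5.320) t − 67.9 = 0, so t = (5.320 + √(5.320² + 2·9.81·67.9)) / 9.81 = (5.320 + 36.88) / 9.81 = 4.302 s.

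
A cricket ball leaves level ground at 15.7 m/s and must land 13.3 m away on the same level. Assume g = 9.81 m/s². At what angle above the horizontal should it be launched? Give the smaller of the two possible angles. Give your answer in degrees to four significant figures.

15.98°

R = v₀² sin 2θ / g gives sin 2θ = gR/v₀² = 9.81·13.3/15.7² = 0.5293.
2θ = 31.96° or 180° − 31.96° = 148.0°, so θ = 15.98° or 74.02°.
The smaller angle is 15.98°.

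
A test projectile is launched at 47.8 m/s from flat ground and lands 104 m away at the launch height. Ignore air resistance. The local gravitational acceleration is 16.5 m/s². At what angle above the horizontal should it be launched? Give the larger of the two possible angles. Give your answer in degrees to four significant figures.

65.66°

R = v₀² sin 2θ / g gives sin 2θ = gR/v₀² = 16.5·104/47.8² = 0.7510.
2θ = 48.68° or 180° − 48.68° = 131.3°, so θ = 24.34° or 65.66°.
The larger angle is 65.66°.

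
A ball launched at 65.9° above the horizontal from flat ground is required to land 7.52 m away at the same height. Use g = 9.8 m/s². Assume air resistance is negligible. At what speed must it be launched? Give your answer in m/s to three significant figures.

9.94 m/s

From R = (v₀² / g) sin 2θ: v₀ = √(gR / sin 2θ).
v₀ = √(9.80 × 7.52 / sin 131.8°) = √(73.70 / 0.7455) = √98.858 = 9.943 m/s.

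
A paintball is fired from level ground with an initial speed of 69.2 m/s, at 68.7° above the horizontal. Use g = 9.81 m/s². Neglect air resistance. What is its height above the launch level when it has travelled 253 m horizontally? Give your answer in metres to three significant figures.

Horizontal component vₓ = 69.20 cos 68.7° = 25.14 m/s; vertical v_y0 = 69.20 sin 68.7° = 64.47 m/s.
At x = 253 m, t = x/vₓ = 253/25.14 = 10.06 s.
Height: y = v_y0 t − ½ g t² = 64.47 × 10.06 − 4.905 × 10.06² = 648.9 − 496.9 = 152.0 m.

152 m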